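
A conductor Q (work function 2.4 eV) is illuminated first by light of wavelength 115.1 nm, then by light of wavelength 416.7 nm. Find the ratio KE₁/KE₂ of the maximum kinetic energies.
14.5501

Using Einstein's equation: KE_max = hc/λ - φ

For λ₁ = 115.1 nm:
E₁ = hc/λ₁ = 10.7719 eV
KE₁ = E₁ - φ = 10.7719 - 2.4 = 8.3719 eV

For λ₂ = 416.7 nm:
E₂ = hc/λ₂ = 2.9754 eV
KE₂ = E₂ - φ = 2.9754 - 2.4 = 0.5754 eV

Ratio: KE₁/KE₂ = 8.3719/0.5754 = 14.5501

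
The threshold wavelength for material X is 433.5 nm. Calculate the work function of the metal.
2.86 eV

At the threshold wavelength, photon energy equals work function:
φ = hc/λ₀

Calculating:
φ = (6.626×10⁻³⁴ J·s)(3×10⁸ m/s) / (433.5×10⁻⁹ m)
φ = 2.86 eV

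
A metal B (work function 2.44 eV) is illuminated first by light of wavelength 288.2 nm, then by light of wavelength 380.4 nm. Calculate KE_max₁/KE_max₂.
2.2727

Using Einstein's equation: KE_max = hc/λ - φ

For λ₁ = 288.2 nm:
E₁ = hc/λ₁ = 4.3020 eV
KE₁ = E₁ - φ = 4.3020 - 2.44 = 1.8620 eV

For λ₂ = 380.4 nm:
E₂ = hc/λ₂ = 3.2593 eV
KE₂ = E₂ - φ = 3.2593 - 2.44 = 0.8193 eV

Ratio: KE₁/KE₂ = 1.8620/0.8193 = 2.2727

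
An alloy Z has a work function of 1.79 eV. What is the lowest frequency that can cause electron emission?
4.3282e+14 Hz

The threshold frequency is when the photon energy equals the work function:
hf₀ = φ

Solving for f₀:
f₀ = φ/h = (1.79 eV × 1.602×10⁻¹⁹ J/eV) / (6.626×10⁻³⁴ J·s)
f₀ = 4.3282e+14 Hz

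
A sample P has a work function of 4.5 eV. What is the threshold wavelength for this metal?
275.52 nm

The threshold wavelength is when the photon energy equals the work function:
hc/λ₀ = φ

Solving for λ₀:
λ₀ = hc/φ = (6.626×10⁻³⁴ J·s)(3×10⁸ m/s) / (4.5 eV × 1.602×10⁻¹⁹ J/eV)
λ₀ = 275.52 nm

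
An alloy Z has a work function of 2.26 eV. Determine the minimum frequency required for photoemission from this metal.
5.4647e+14 Hz

The threshold frequency is when the photon energy equals the work function:
hf₀ = φ

Solving for f₀:
f₀ = φ/h = (2.26 eV × 1.602×10⁻¹⁹ J/eV) / (6.626×10⁻³⁴ J·s)
f₀ = 5.4647e+14 Hz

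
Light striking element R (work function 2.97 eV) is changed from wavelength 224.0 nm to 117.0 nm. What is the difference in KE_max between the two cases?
5.0619 eV

Using Einstein's equation: KE_max = hc/λ - φ

For λ₁ = 224.0 nm:
KE₁ = hc/λ₁ - φ = 5.5350 - 2.97 = 2.5650 eV

For λ₂ = 117.0 nm:
KE₂ = hc/λ₂ - φ = 10.5969 - 2.97 = 7.6269 eV

Change in KE:
ΔKE = KE₂ - KE₁ = 7.6269 - 2.5650 = 5.0619 eV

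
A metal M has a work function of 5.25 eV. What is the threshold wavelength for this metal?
236.16 nm

The threshold wavelength is when the photon energy equals the work function:
hc/λ₀ = φ

Solving for λ₀:
λ₀ = hc/φ = (6.626×10⁻³⁴ J·s)(3×10⁸ m/s) / (5.25 eV × 1.602×10⁻¹⁹ J/eV)
λ₀ = 236.16 nm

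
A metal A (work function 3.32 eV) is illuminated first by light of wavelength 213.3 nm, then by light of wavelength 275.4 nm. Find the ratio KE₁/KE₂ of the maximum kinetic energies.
2.1089

Using Einstein's equation: KE_max = hc/λ - φ

For λ₁ = 213.3 nm:
E₁ = hc/λ₁ = 5.8127 eV
KE₁ = E₁ - φ = 5.8127 - 3.32 = 2.4927 eV

For λ₂ = 275.4 nm:
E₂ = hc/λ₂ = 4.5020 eV
KE₂ = E₂ - φ = 4.5020 - 3.32 = 1.1820 eV

Ratio: KE₁/KE₂ = 2.4927/1.1820 = 2.1089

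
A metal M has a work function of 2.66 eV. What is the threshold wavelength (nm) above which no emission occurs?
466.11 nm

The threshold wavelength is when the photon energy equals the work function:
hc/λ₀ = φ

Solving for λ₀:
λ₀ = hc/φ = (6.626×10⁻³⁴ J·s)(3×10⁸ m/s) / (2.66 eV × 1.602×10⁻¹⁹ J/eV)
λ₀ = 466.11 nm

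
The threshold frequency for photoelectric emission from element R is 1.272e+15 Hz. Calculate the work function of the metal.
5.26 eV

At the threshold frequency, photon energy equals work function:
φ = hf₀

Calculating:
φ = (6.626×10⁻³⁴ J·s)(1.272e+15 Hz)
φ = 5.26 eV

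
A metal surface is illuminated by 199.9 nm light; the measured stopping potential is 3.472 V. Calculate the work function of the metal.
2.73 eV

The stopping potential gives the maximum kinetic energy: KE_max = eV_s = 3.472 eV

From Einstein's photoelectric equation: KE_max = hc/λ - φ
Rearranging: φ = hc/λ - KE_max

Calculate photon energy:
E_photon = hc/λ = (6.626×10⁻³⁴ J·s)(3×10⁸ m/s) / (199.9×10⁻⁹ m) = 6.2023 eV

Therefore:
φ = 6.2023 - 3.472 = 2.73 eV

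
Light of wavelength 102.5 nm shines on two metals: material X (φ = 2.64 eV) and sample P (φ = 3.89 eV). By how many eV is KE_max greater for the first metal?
1.2500 eV

Using KE_max = hc/λ - φ for each metal:

Photon energy: E = hc/λ = 12.0960 eV

For material X (φ₁ = 2.64 eV):
KE₁ = E - φ₁ = 12.0960 - 2.64 = 9.4560 eV

For sample P (φ₂ = 3.89 eV):
KE₂ = E - φ₂ = 12.0960 - 3.89 = 8.2060 eV

Difference:
ΔKE = KE₁ - KE₂ = 9.4560 - 8.2060 = 1.2500 eV

Note: The difference equals the difference in work functions: 3.89 - 2.64 = 1.25 eV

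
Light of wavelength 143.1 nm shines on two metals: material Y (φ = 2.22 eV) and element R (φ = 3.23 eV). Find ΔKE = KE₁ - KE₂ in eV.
1.0100 eV

Using KE_max = hc/λ - φ for each metal:

Photon energy: E = hc/λ = 8.6642 eV

For material Y (φ₁ = 2.22 eV):
KE₁ = E - φ₁ = 8.6642 - 2.22 = 6.4442 eV

For element R (φ₂ = 3.23 eV):
KE₂ = E - φ₂ = 8.6642 - 3.23 = 5.4342 eV

Difference:
ΔKE = KE₁ - KE₂ = 6.4442 - 5.4342 = 1.0100 eV

Note: The difference equals the difference in work functions: 3.23 - 2.22 = 1.01 eV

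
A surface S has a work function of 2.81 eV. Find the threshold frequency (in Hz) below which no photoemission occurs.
6.7945e+14 Hz

The threshold frequency is when the photon energy equals the work function:
hf₀ = φ

Solving for f₀:
f₀ = φ/h = (2.81 eV × 1.602×10⁻¹⁹ J/eV) / (6.626×10⁻³⁴ J·s)
f₀ = 6.7945e+14 Hz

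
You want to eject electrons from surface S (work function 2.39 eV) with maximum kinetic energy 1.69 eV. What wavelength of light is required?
303.88 nm

From Einstein's equation: KE_max = hc/λ - φ

Rearranging for λ:
hc/λ = KE_max + φ
λ = hc/(KE_max + φ)

Required photon energy:
E_photon = KE_max + φ = 1.69 + 2.39 = 4.08 eV

Required wavelength:
λ = hc/E_photon = (6.626×10⁻³⁴)(3×10⁸) / (4.08 × 1.602×10⁻¹⁹)
λ = 303.88 nm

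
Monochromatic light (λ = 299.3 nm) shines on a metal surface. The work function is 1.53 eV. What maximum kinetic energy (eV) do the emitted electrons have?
2.6125 eV

Using Einstein's photoelectric equation: KE_max = hf - φ = hc/λ - φ

First, calculate the photon energy:
E_photon = hc/λ = (6.626×10⁻³⁴ J·s)(3×10⁸ m/s) / (299.3×10⁻⁹ m)
E_photon = 4.1425 eV

Then, the maximum kinetic energy:
KE_max = E_photon - φ = 4.1425 eV - 1.53 eV = 2.6125 eV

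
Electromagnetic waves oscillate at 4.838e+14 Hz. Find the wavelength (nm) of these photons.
619.66 nm

Using the wave equation: c = fλ

Solving for wavelength:
λ = c/f = (3×10⁸ m/s) / (4.838e+14 Hz)
λ = 619.66 nm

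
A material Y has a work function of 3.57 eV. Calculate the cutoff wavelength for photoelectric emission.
347.29 nm

The threshold wavelength is when the photon energy equals the work function:
hc/λ₀ = φ

Solving for λ₀:
λ₀ = hc/φ = (6.626×10⁻³⁴ J·s)(3×10⁸ m/s) / (3.57 eV × 1.602×10⁻¹⁹ J/eV)
λ₀ = 347.29 nm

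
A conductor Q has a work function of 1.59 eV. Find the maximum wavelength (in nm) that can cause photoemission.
779.77 nm

The threshold wavelength is when the photon energy equals the work function:
hc/λ₀ = φ

Solving for λ₀:
λ₀ = hc/φ = (6.626×10⁻³⁴ J·s)(3×10⁸ m/s) / (1.59 eV × 1.602×10⁻¹⁹ J/eV)
λ₀ = 779.77 nm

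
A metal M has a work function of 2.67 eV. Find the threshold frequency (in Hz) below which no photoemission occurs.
6.4560e+14 Hz

The threshold frequency is when the photon energy equals the work function:
hf₀ = φ

Solving for f₀:
f₀ = φ/h = (2.67 eV × 1.602×10⁻¹⁹ J/eV) / (6.626×10⁻³⁴ J·s)
f₀ = 6.4560e+14 Hz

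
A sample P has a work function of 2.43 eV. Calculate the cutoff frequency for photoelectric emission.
5.8757e+14 Hz

The threshold frequency is when the photon energy equals the work function:
hf₀ = φ

Solving for f₀:
f₀ = φ/h = (2.43 eV × 1.602×10⁻¹⁹ J/eV) / (6.626×10⁻³⁴ J·s)
f₀ = 5.8757e+14 Hz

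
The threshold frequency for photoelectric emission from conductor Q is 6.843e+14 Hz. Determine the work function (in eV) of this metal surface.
2.83 eV

At the threshold frequency, photon energy equals work function:
φ = hf₀

Calculating:
φ = (6.626×10⁻³⁴ J·s)(6.843e+14 Hz)
φ = 2.83 eV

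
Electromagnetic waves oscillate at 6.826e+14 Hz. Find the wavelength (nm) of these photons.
439.19 nm

Using the wave equation: c = fλ

Solving for wavelength:
λ = c/f = (3×10⁸ m/s) / (6.826e+14 Hz)
λ = 439.19 nm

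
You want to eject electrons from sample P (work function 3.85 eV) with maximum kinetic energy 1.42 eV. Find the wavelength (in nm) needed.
235.26 nm

From Einstein's equation: KE_max = hc/λ - φ

Rearranging for λ:
hc/λ = KE_max + φ
λ = hc/(KE_max + φ)

Required photon energy:
E_photon = KE_max + φ = 1.42 + 3.85 = 5.27 eV

Required wavelength:
λ = hc/E_photon = (6.626×10⁻³⁴)(3×10⁸) / (5.27 × 1.602×10⁻¹⁹)
λ = 235.26 nm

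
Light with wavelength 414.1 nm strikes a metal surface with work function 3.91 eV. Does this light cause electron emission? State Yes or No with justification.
No

For photoemission, the photon energy must exceed the work function.

Photon energy: E = hc/λ = 2.9941 eV
Work function: φ = 3.91 eV

Since E_photon (2.9941 eV) < φ (3.91 eV), photoemission will NOT occur.
The threshold wavelength is λ₀ = hc/φ = 317.1 nm.
Since 414.1 nm > 317.1 nm, the photons lack sufficient energy.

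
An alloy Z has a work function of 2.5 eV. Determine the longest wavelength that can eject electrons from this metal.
495.94 nm

The threshold wavelength is when the photon energy equals the work function:
hc/λ₀ = φ

Solving for λ₀:
λ₀ = hc/φ = (6.626×10⁻³⁴ J·s)(3×10⁸ m/s) / (2.5 eV × 1.602×10⁻¹⁹ J/eV)
λ₀ = 495.94 nm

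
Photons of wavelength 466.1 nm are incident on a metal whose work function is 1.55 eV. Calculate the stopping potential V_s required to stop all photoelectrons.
1.1100 V

The stopping potential V_s satisfies: eV_s = KE_max

First, find KE_max using Einstein's equation:
E_photon = hc/λ = 2.6600 eV
KE_max = E_photon - φ = 2.6600 - 1.55 = 1.1100 eV

Since eV_s = KE_max:
V_s = KE_max/e = 1.1100 V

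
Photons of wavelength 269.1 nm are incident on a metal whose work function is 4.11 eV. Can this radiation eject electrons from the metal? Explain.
Yes

For photoemission, the photon energy must exceed the work function.

Photon energy: E = hc/λ = 4.6074 eV
Work function: φ = 4.11 eV

Since E_photon (4.6074 eV) > φ (4.11 eV), photoemission WILL occur.
The threshold wavelength is λ₀ = hc/φ = 301.7 nm.
Since 269.1 nm < 301.7 nm, the light has sufficient energy.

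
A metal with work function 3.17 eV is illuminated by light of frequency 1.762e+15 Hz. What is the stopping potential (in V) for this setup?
4.1170 V

The stopping potential V_s satisfies: eV_s = KE_max

First, find KE_max using Einstein's equation:
E_photon = hf = (6.626×10⁻³⁴ J·s)(1.762e+15 Hz) = 7.2870 eV
KE_max = E_photon - φ = 7.2870 - 3.17 = 4.1170 eV

Since eV_s = KE_max:
V_s = KE_max/e = 4.1170 V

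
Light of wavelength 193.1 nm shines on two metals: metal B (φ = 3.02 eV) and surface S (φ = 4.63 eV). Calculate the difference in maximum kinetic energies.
1.6100 eV

Using KE_max = hc/λ - φ for each metal:

Photon energy: E = hc/λ = 6.4207 eV

For metal B (φ₁ = 3.02 eV):
KE₁ = E - φ₁ = 6.4207 - 3.02 = 3.4007 eV

For surface S (φ₂ = 4.63 eV):
KE₂ = E - φ₂ = 6.4207 - 4.63 = 1.7907 eV

Difference:
ΔKE = KE₁ - KE₂ = 3.4007 - 1.7907 = 1.6100 eV

Note: The difference equals the difference in work functions: 4.63 - 3.02 = 1.61 eV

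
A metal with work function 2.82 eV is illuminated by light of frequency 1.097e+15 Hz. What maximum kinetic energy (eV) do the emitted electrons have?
1.7168 eV

Using Einstein's photoelectric equation: KE_max = hf - φ

First, calculate the photon energy:
E_photon = hf = (6.626×10⁻³⁴ J·s)(1.097e+15 Hz)
E_photon = 4.5368 eV

Then, the maximum kinetic energy:
KE_max = E_photon - φ = 4.5368 eV - 2.82 eV = 1.7168 eV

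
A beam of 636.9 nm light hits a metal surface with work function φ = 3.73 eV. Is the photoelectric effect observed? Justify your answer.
No

For photoemission, the photon energy must exceed the work function.

Photon energy: E = hc/λ = 1.9467 eV
Work function: φ = 3.73 eV

Since E_photon (1.9467 eV) < φ (3.73 eV), photoemission will NOT occur.
The threshold wavelength is λ₀ = hc/φ = 332.4 nm.
Since 636.9 nm > 332.4 nm, the photons lack sufficient energy.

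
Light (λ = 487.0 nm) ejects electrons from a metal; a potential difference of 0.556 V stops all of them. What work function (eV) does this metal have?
1.99 eV

The stopping potential gives the maximum kinetic energy: KE_max = eV_s = 0.556 eV

From Einstein's photoelectric equation: KE_max = hc/λ - φ
Rearranging: φ = hc/λ - KE_max

Calculate photon energy:
E_photon = hc/λ = (6.626×10⁻³⁴ J·s)(3×10⁸ m/s) / (487.0×10⁻⁹ m) = 2.5459 eV

Therefore:
φ = 2.5459 - 0.556 = 1.99 eV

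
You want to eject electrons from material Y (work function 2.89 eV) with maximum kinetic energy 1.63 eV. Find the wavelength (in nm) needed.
274.30 nm

From Einstein's equation: KE_max = hc/λ - φ

Rearranging for λ:
hc/λ = KE_max + φ
λ = hc/(KE_max + φ)

Required photon energy:
E_photon = KE_max + φ = 1.63 + 2.89 = 4.52 eV

Required wavelength:
λ = hc/E_photon = (6.626×10⁻³⁴)(3×10⁸) / (4.52 × 1.602×10⁻¹⁹)
λ = 274.30 nm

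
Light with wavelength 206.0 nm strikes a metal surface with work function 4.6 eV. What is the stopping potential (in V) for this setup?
1.4187 V

The stopping potential V_s satisfies: eV_s = KE_max

First, find KE_max using Einstein's equation:
E_photon = hc/λ = 6.0187 eV
KE_max = E_photon - φ = 6.0187 - 4.6 = 1.4187 eV

Since eV_s = KE_max:
V_s = KE_max/e = 1.4187 V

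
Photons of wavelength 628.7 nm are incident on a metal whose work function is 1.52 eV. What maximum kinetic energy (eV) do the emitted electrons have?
0.4521 eV

Using Einstein's photoelectric equation: KE_max = hf - φ = hc/λ - φ

First, calculate the photon energy:
E_photon = hc/λ = (6.626×10⁻³⁴ J·s)(3×10⁸ m/s) / (628.7×10⁻⁹ m)
E_photon = 1.9721 eV

Then, the maximum kinetic energy:
KE_max = E_photon - φ = 1.9721 eV - 1.52 eV = 0.4521 eV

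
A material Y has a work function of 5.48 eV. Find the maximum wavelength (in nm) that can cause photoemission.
226.25 nm

The threshold wavelength is when the photon energy equals the work function:
hc/λ₀ = φ

Solving for λ₀:
λ₀ = hc/φ = (6.626×10⁻³⁴ J·s)(3×10⁸ m/s) / (5.48 eV × 1.602×10⁻¹⁹ J/eV)
λ₀ = 226.25 nm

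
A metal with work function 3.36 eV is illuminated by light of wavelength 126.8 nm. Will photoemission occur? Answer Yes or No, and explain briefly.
Yes

For photoemission, the photon energy must exceed the work function.

Photon energy: E = hc/λ = 9.7779 eV
Work function: φ = 3.36 eV

Since E_photon (9.7779 eV) > φ (3.36 eV), photoemission WILL occur.
The threshold wavelength is λ₀ = hc/φ = 369.0 nm.
Since 126.8 nm < 369.0 nm, the light has sufficient energy.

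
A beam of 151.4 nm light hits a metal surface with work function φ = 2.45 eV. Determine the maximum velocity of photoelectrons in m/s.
1.4209e+06 m/s

First, find the maximum kinetic energy:
E_photon = hc/λ = 8.1892 eV
KE_max = E_photon - φ = 8.1892 - 2.45 = 5.7392 eV

Convert to Joules: KE_max = 5.7392 × 1.602×10⁻¹⁹ J = 9.1952e-19 J

Then use KE = ½mv² to find velocity:
v = √(2·KE/m) = √(2 × 9.1952e-19 J / 9.109e-31 kg)
v = 1.4209e+06 m/s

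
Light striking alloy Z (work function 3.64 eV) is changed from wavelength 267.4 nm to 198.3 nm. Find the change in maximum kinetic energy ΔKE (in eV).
1.6157 eV

Using Einstein's equation: KE_max = hc/λ - φ

For λ₁ = 267.4 nm:
KE₁ = hc/λ₁ - φ = 4.6367 - 3.64 = 0.9967 eV

For λ₂ = 198.3 nm:
KE₂ = hc/λ₂ - φ = 6.2524 - 3.64 = 2.6124 eV

Change in KE:
ΔKE = KE₂ - KE₁ = 2.6124 - 0.9967 = 1.6157 eV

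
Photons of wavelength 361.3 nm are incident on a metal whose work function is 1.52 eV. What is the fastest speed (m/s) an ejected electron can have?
8.2002e+05 m/s

First, find the maximum kinetic energy:
E_photon = hc/λ = 3.4316 eV
KE_max = E_photon - φ = 3.4316 - 1.52 = 1.9116 eV

Convert to Joules: KE_max = 1.9116 × 1.602×10⁻¹⁹ J = 3.0627e-19 J

Then use KE = ½mv² to find velocity:
v = √(2·KE/m) = √(2 × 3.0627e-19 J / 9.109e-31 kg)
v = 8.2002e+05 m/s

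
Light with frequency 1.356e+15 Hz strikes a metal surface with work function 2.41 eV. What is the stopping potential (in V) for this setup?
3.1980 V

The stopping potential V_s satisfies: eV_s = KE_max

First, find KE_max using Einstein's equation:
E_photon = hf = (6.626×10⁻³⁴ J·s)(1.356e+15 Hz) = 5.6080 eV
KE_max = E_photon - φ = 5.6080 - 2.41 = 3.1980 eV

Since eV_s = KE_max:
V_s = KE_max/e = 3.1980 V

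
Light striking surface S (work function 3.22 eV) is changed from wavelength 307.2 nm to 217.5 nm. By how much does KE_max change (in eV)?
1.6645 eV

Using Einstein's equation: KE_max = hc/λ - φ

For λ₁ = 307.2 nm:
KE₁ = hc/λ₁ - φ = 4.0359 - 3.22 = 0.8159 eV

For λ₂ = 217.5 nm:
KE₂ = hc/λ₂ - φ = 5.7004 - 3.22 = 2.4804 eV

Change in KE:
ΔKE = KE₂ - KE₁ = 2.4804 - 0.8159 = 1.6645 eV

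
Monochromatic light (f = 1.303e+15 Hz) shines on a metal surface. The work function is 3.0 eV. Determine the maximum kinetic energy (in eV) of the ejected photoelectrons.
2.3888 eV

Using Einstein's photoelectric equation: KE_max = hf - φ

First, calculate the photon energy:
E_photon = hf = (6.626×10⁻³⁴ J·s)(1.303e+15 Hz)
E_photon = 5.3888 eV

Then, the maximum kinetic energy:
KE_max = E_photon - φ = 5.3888 eV - 3.0 eV = 2.3888 eV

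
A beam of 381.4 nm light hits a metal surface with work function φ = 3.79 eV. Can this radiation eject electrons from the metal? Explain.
No

For photoemission, the photon energy must exceed the work function.

Photon energy: E = hc/λ = 3.2508 eV
Work function: φ = 3.79 eV

Since E_photon (3.2508 eV) < φ (3.79 eV), photoemission will NOT occur.
The threshold wavelength is λ₀ = hc/φ = 327.1 nm.
Since 381.4 nm > 327.1 nm, the photons lack sufficient energy.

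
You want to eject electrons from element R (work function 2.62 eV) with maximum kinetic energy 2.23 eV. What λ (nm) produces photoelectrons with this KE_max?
255.64 nm

From Einstein's equation: KE_max = hc/λ - φ

Rearranging for λ:
hc/λ = KE_max + φ
λ = hc/(KE_max + φ)

Required photon energy:
E_photon = KE_max + φ = 2.23 + 2.62 = 4.85 eV

Required wavelength:
λ = hc/E_photon = (6.626×10⁻³⁴)(3×10⁸) / (4.85 × 1.602×10⁻¹⁹)
λ = 255.64 nm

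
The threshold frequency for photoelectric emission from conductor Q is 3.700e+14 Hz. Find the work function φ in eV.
1.53 eV

At the threshold frequency, photon energy equals work function:
φ = hf₀

Calculating:
φ = (6.626×10⁻³⁴ J·s)(3.700e+14 Hz)
φ = 1.53 eV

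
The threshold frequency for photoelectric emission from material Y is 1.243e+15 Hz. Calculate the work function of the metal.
5.14 eV

At the threshold frequency, photon energy equals work function:
φ = hf₀

Calculating:
φ = (6.626×10⁻³⁴ J·s)(1.243e+15 Hz)
φ = 5.14 eV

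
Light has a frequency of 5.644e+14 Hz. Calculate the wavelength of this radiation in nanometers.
531.17 nm

Using the wave equation: c = fλ

Solving for wavelength:
λ = c/f = (3×10⁸ m/s) / (5.644e+14 Hz)
λ = 531.17 nm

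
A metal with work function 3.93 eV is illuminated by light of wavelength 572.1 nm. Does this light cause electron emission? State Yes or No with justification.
No

For photoemission, the photon energy must exceed the work function.

Photon energy: E = hc/λ = 2.1672 eV
Work function: φ = 3.93 eV

Since E_photon (2.1672 eV) < φ (3.93 eV), photoemission will NOT occur.
The threshold wavelength is λ₀ = hc/φ = 315.5 nm.
Since 572.1 nm > 315.5 nm, the photons lack sufficient energy.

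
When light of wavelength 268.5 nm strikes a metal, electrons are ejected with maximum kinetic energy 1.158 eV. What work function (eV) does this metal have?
3.46 eV

From Einstein's photoelectric equation: KE_max = hf - φ = hc/λ - φ

Rearranging for φ:
φ = hc/λ - KE_max

Calculate photon energy:
E_photon = hc/λ = 4.6177 eV

Therefore:
φ = 4.6177 - 1.158 = 3.46 eV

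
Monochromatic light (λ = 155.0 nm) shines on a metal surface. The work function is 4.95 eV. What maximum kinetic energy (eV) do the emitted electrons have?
3.0490 eV

Using Einstein's photoelectric equation: KE_max = hf - φ = hc/λ - φ

First, calculate the photon energy:
E_photon = hc/λ = (6.626×10⁻³⁴ J·s)(3×10⁸ m/s) / (155.0×10⁻⁹ m)
E_photon = 7.9990 eV

Then, the maximum kinetic energy:
KE_max = E_photon - φ = 7.9990 eV - 4.95 eV = 3.0490 eV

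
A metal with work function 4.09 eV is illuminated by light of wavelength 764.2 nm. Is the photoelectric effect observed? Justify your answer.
No

For photoemission, the photon energy must exceed the work function.

Photon energy: E = hc/λ = 1.6224 eV
Work function: φ = 4.09 eV

Since E_photon (1.6224 eV) < φ (4.09 eV), photoemission will NOT occur.
The threshold wavelength is λ₀ = hc/φ = 303.1 nm.
Since 764.2 nm > 303.1 nm, the photons lack sufficient energy.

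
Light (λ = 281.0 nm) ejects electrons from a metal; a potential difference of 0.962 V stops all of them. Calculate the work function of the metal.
3.45 eV

The stopping potential gives the maximum kinetic energy: KE_max = eV_s = 0.962 eV

From Einstein's photoelectric equation: KE_max = hc/λ - φ
Rearranging: φ = hc/λ - KE_max

Calculate photon energy:
E_photon = hc/λ = (6.626×10⁻³⁴ J·s)(3×10⁸ m/s) / (281.0×10⁻⁹ m) = 4.4122 eV

Therefore:
φ = 4.4122 - 0.962 = 3.45 eV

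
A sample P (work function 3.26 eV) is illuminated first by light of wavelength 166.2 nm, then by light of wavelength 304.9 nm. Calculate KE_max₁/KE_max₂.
5.2083

Using Einstein's equation: KE_max = hc/λ - φ

For λ₁ = 166.2 nm:
E₁ = hc/λ₁ = 7.4599 eV
KE₁ = E₁ - φ = 7.4599 - 3.26 = 4.1999 eV

For λ₂ = 304.9 nm:
E₂ = hc/λ₂ = 4.0664 eV
KE₂ = E₂ - φ = 4.0664 - 3.26 = 0.8064 eV

Ratio: KE₁/KE₂ = 4.1999/0.8064 = 5.2083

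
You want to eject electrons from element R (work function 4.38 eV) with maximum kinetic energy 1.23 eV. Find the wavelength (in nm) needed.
221.01 nm

From Einstein's equation: KE_max = hc/λ - φ

Rearranging for λ:
hc/λ = KE_max + φ
λ = hc/(KE_max + φ)

Required photon energy:
E_photon = KE_max + φ = 1.23 + 4.38 = 5.61 eV

Required wavelength:
λ = hc/E_photon = (6.626×10⁻³⁴)(3×10⁸) / (5.61 × 1.602×10⁻¹⁹)
λ = 221.01 nm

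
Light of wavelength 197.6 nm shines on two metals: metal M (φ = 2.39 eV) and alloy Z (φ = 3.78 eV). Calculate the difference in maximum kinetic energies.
1.3900 eV

Using KE_max = hc/λ - φ for each metal:

Photon energy: E = hc/λ = 6.2745 eV

For metal M (φ₁ = 2.39 eV):
KE₁ = E - φ₁ = 6.2745 - 2.39 = 3.8845 eV

For alloy Z (φ₂ = 3.78 eV):
KE₂ = E - φ₂ = 6.2745 - 3.78 = 2.4945 eV

Difference:
ΔKE = KE₁ - KE₂ = 3.8845 - 2.4945 = 1.3900 eV

Note: The difference equals the difference in work functions: 3.78 - 2.39 = 1.39 eV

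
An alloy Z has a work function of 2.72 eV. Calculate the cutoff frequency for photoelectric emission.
6.5769e+14 Hz

The threshold frequency is when the photon energy equals the work function:
hf₀ = φ

Solving for f₀:
f₀ = φ/h = (2.72 eV × 1.602×10⁻¹⁹ J/eV) / (6.626×10⁻³⁴ J·s)
f₀ = 6.5769e+14 Hz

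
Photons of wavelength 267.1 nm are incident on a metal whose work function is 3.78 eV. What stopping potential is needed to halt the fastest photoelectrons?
0.8619 V

The stopping potential V_s satisfies: eV_s = KE_max

First, find KE_max using Einstein's equation:
E_photon = hc/λ = 4.6419 eV
KE_max = E_photon - φ = 4.6419 - 3.78 = 0.8619 eV

Since eV_s = KE_max:
V_s = KE_max/e = 0.8619 V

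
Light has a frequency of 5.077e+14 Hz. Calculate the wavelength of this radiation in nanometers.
590.49 nm

Using the wave equation: c = fλ

Solving for wavelength:
λ = c/f = (3×10⁸ m/s) / (5.077e+14 Hz)
λ = 590.49 nm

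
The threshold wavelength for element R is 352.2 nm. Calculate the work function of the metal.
3.52 eV

At the threshold wavelength, photon energy equals work function:
φ = hc/λ₀

Calculating:
φ = (6.626×10⁻³⁴ J·s)(3×10⁸ m/s) / (352.2×10⁻⁹ m)
φ = 3.52 eV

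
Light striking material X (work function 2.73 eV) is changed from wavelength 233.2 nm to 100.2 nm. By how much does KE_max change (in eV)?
7.0570 eV

Using Einstein's equation: KE_max = hc/λ - φ

For λ₁ = 233.2 nm:
KE₁ = hc/λ₁ - φ = 5.3166 - 2.73 = 2.5866 eV

For λ₂ = 100.2 nm:
KE₂ = hc/λ₂ - φ = 12.3737 - 2.73 = 9.6437 eV

Change in KE:
ΔKE = KE₂ - KE₁ = 9.6437 - 2.5866 = 7.0570 eV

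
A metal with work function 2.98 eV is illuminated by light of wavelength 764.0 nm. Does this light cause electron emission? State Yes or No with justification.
No

For photoemission, the photon energy must exceed the work function.

Photon energy: E = hc/λ = 1.6228 eV
Work function: φ = 2.98 eV

Since E_photon (1.6228 eV) < φ (2.98 eV), photoemission will NOT occur.
The threshold wavelength is λ₀ = hc/φ = 416.1 nm.
Since 764.0 nm > 416.1 nm, the photons lack sufficient energy.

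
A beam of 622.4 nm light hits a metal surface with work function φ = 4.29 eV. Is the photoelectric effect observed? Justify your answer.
No

For photoemission, the photon energy must exceed the work function.

Photon energy: E = hc/λ = 1.9920 eV
Work function: φ = 4.29 eV

Since E_photon (1.9920 eV) < φ (4.29 eV), photoemission will NOT occur.
The threshold wavelength is λ₀ = hc/φ = 289.0 nm.
Since 622.4 nm > 289.0 nm, the photons lack sufficient energy.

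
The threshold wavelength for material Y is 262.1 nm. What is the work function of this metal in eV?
4.73 eV

At the threshold wavelength, photon energy equals work function:
φ = hc/λ₀

Calculating:
φ = (6.626×10⁻³⁴ J·s)(3×10⁸ m/s) / (262.1×10⁻⁹ m)
φ = 4.73 eV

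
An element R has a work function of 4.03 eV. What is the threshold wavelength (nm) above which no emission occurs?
307.65 nm

The threshold wavelength is when the photon energy equals the work function:
hc/λ₀ = φ

Solving for λ₀:
λ₀ = hc/φ = (6.626×10⁻³⁴ J·s)(3×10⁸ m/s) / (4.03 eV × 1.602×10⁻¹⁹ J/eV)
λ₀ = 307.65 nm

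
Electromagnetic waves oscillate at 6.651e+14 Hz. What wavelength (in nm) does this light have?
450.75 nm

Using the wave equation: c = fλ

Solving for wavelength:
λ = c/f = (3×10⁸ m/s) / (6.651e+14 Hz)
λ = 450.75 nm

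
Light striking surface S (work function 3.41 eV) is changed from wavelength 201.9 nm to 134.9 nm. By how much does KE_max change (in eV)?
3.0500 eV

Using Einstein's equation: KE_max = hc/λ - φ

For λ₁ = 201.9 nm:
KE₁ = hc/λ₁ - φ = 6.1409 - 3.41 = 2.7309 eV

For λ₂ = 134.9 nm:
KE₂ = hc/λ₂ - φ = 9.1908 - 3.41 = 5.7808 eV

Change in KE:
ΔKE = KE₂ - KE₁ = 5.7808 - 2.7309 = 3.0500 eV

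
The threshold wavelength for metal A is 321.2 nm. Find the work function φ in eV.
3.86 eV

At the threshold wavelength, photon energy equals work function:
φ = hc/λ₀

Calculating:
φ = (6.626×10⁻³⁴ J·s)(3×10⁸ m/s) / (321.2×10⁻⁹ m)
φ = 3.86 eV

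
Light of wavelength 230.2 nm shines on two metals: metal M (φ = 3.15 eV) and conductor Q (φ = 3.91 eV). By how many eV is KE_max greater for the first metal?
0.7600 eV

Using KE_max = hc/λ - φ for each metal:

Photon energy: E = hc/λ = 5.3859 eV

For metal M (φ₁ = 3.15 eV):
KE₁ = E - φ₁ = 5.3859 - 3.15 = 2.2359 eV

For conductor Q (φ₂ = 3.91 eV):
KE₂ = E - φ₂ = 5.3859 - 3.91 = 1.4759 eV

Difference:
ΔKE = KE₁ - KE₂ = 2.2359 - 1.4759 = 0.7600 eV

Note: The difference equals the difference in work functions: 3.91 - 3.15 = 0.76 eV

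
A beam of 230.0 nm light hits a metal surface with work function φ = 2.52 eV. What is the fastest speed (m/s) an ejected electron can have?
1.0049e+06 m/s

First, find the maximum kinetic energy:
E_photon = hc/λ = 5.3906 eV
KE_max = E_photon - φ = 5.3906 - 2.52 = 2.8706 eV

Convert to Joules: KE_max = 2.8706 × 1.602×10⁻¹⁹ J = 4.5992e-19 J

Then use KE = ½mv² to find velocity:
v = √(2·KE/m) = √(2 × 4.5992e-19 J / 9.109e-31 kg)
v = 1.0049e+06 m/s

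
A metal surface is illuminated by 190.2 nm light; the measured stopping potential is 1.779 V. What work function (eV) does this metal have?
4.74 eV

The stopping potential gives the maximum kinetic energy: KE_max = eV_s = 1.779 eV

From Einstein's photoelectric equation: KE_max = hc/λ - φ
Rearranging: φ = hc/λ - KE_max

Calculate photon energy:
E_photon = hc/λ = (6.626×10⁻³⁴ J·s)(3×10⁸ m/s) / (190.2×10⁻⁹ m) = 6.5186 eV

Therefore:
φ = 6.5186 - 1.779 = 4.74 eV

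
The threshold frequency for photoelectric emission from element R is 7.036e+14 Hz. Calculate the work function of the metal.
2.91 eV

At the threshold frequency, photon energy equals work function:
φ = hf₀

Calculating:
φ = (6.626×10⁻³⁴ J·s)(7.036e+14 Hz)
φ = 2.91 eV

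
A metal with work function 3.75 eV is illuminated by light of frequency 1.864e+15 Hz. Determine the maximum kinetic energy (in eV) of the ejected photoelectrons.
3.9589 eV

Using Einstein's photoelectric equation: KE_max = hf - φ

First, calculate the photon energy:
E_photon = hf = (6.626×10⁻³⁴ J·s)(1.864e+15 Hz)
E_photon = 7.7089 eV

Then, the maximum kinetic energy:
KE_max = E_photon - φ = 7.7089 eV - 3.75 eV = 3.9589 eV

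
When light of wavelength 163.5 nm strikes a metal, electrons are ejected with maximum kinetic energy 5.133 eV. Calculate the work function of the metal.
2.45 eV

From Einstein's photoelectric equation: KE_max = hf - φ = hc/λ - φ

Rearranging for φ:
φ = hc/λ - KE_max

Calculate photon energy:
E_photon = hc/λ = 7.5831 eV

Therefore:
φ = 7.5831 - 5.133 = 2.45 eV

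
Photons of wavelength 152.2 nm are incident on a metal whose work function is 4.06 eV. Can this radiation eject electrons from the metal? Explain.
Yes

For photoemission, the photon energy must exceed the work function.

Photon energy: E = hc/λ = 8.1461 eV
Work function: φ = 4.06 eV

Since E_photon (8.1461 eV) > φ (4.06 eV), photoemission WILL occur.
The threshold wavelength is λ₀ = hc/φ = 305.4 nm.
Since 152.2 nm < 305.4 nm, the light has sufficient energy.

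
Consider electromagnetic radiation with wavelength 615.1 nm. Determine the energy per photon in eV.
2.0157 eV

Using E = hf = hc/λ:

E = hc/λ = (6.626×10⁻³⁴ J·s)(3×10⁸ m/s) / (615.1×10⁻⁹ m)
E = 2.0157 eV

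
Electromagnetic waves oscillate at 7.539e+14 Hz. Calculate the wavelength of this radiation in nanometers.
397.66 nm

Using the wave equation: c = fλ

Solving for wavelength:
λ = c/f = (3×10⁸ m/s) / (7.539e+14 Hz)
λ = 397.66 nm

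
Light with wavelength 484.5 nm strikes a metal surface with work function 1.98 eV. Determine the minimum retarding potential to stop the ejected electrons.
0.5790 V

The stopping potential V_s satisfies: eV_s = KE_max

First, find KE_max using Einstein's equation:
E_photon = hc/λ = 2.5590 eV
KE_max = E_photon - φ = 2.5590 - 1.98 = 0.5790 eV

Since eV_s = KE_max:
V_s = KE_max/e = 0.5790 V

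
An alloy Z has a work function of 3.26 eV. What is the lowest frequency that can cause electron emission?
7.8826e+14 Hz

The threshold frequency is when the photon energy equals the work function:
hf₀ = φ

Solving for f₀:
f₀ = φ/h = (3.26 eV × 1.602×10⁻¹⁹ J/eV) / (6.626×10⁻³⁴ J·s)
f₀ = 7.8826e+14 Hz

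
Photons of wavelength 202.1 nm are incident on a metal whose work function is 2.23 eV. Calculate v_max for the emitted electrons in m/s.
1.1720e+06 m/s

First, find the maximum kinetic energy:
E_photon = hc/λ = 6.1348 eV
KE_max = E_photon - φ = 6.1348 - 2.23 = 3.9048 eV

Convert to Joules: KE_max = 3.9048 × 1.602×10⁻¹⁹ J = 6.2562e-19 J

Then use KE = ½mv² to find velocity:
v = √(2·KE/m) = √(2 × 6.2562e-19 J / 9.109e-31 kg)
v = 1.1720e+06 m/s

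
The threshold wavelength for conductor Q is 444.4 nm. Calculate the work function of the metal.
2.79 eV

At the threshold wavelength, photon energy equals work function:
φ = hc/λ₀

Calculating:
φ = (6.626×10⁻³⁴ J·s)(3×10⁸ m/s) / (444.4×10⁻⁹ m)
φ = 2.79 eV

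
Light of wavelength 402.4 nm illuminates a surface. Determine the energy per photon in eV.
3.0811 eV

Using E = hf = hc/λ:

E = hc/λ = (6.626×10⁻³⁴ J·s)(3×10⁸ m/s) / (402.4×10⁻⁹ m)
E = 3.0811 eV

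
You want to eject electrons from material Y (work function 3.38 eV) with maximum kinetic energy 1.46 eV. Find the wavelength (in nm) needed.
256.17 nm

From Einstein's equation: KE_max = hc/λ - φ

Rearranging for λ:
hc/λ = KE_max + φ
λ = hc/(KE_max + φ)

Required photon energy:
E_photon = KE_max + φ = 1.46 + 3.38 = 4.84 eV

Required wavelength:
λ = hc/E_photon = (6.626×10⁻³⁴)(3×10⁸) / (4.84 × 1.602×10⁻¹⁹)
λ = 256.17 nm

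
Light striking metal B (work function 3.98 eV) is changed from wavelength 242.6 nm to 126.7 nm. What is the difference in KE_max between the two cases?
4.6750 eV

Using Einstein's equation: KE_max = hc/λ - φ

For λ₁ = 242.6 nm:
KE₁ = hc/λ₁ - φ = 5.1106 - 3.98 = 1.1306 eV

For λ₂ = 126.7 nm:
KE₂ = hc/λ₂ - φ = 9.7857 - 3.98 = 5.8057 eV

Change in KE:
ΔKE = KE₂ - KE₁ = 5.8057 - 1.1306 = 4.6750 eV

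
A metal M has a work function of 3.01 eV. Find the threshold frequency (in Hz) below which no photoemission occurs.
7.2781e+14 Hz

The threshold frequency is when the photon energy equals the work function:
hf₀ = φ

Solving for f₀:
f₀ = φ/h = (3.01 eV × 1.602×10⁻¹⁹ J/eV) / (6.626×10⁻³⁴ J·s)
f₀ = 7.2781e+14 Hz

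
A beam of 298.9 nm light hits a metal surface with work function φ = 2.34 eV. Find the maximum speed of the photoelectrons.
7.9749e+05 m/s

First, find the maximum kinetic energy:
E_photon = hc/λ = 4.1480 eV
KE_max = E_photon - φ = 4.1480 - 2.34 = 1.8080 eV

Convert to Joules: KE_max = 1.8080 × 1.602×10⁻¹⁹ J = 2.8968e-19 J

Then use KE = ½mv² to find velocity:
v = √(2·KE/m) = √(2 × 2.8968e-19 J / 9.109e-31 kg)
v = 7.9749e+05 m/s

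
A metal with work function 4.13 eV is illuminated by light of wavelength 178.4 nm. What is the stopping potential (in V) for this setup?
2.8198 V

The stopping potential V_s satisfies: eV_s = KE_max

First, find KE_max using Einstein's equation:
E_photon = hc/λ = 6.9498 eV
KE_max = E_photon - φ = 6.9498 - 4.13 = 2.8198 eV

Since eV_s = KE_max:
V_s = KE_max/e = 2.8198 V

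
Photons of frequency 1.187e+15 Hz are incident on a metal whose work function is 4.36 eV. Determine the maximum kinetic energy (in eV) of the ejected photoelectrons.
0.5490 eV

Using Einstein's photoelectric equation: KE_max = hf - φ

First, calculate the photon energy:
E_photon = hf = (6.626×10⁻³⁴ J·s)(1.187e+15 Hz)
E_photon = 4.9090 eV

Then, the maximum kinetic energy:
KE_max = E_photon - φ = 4.9090 eV - 4.36 eV = 0.5490 eV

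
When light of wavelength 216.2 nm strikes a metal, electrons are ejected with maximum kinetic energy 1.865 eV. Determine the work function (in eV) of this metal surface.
3.87 eV

From Einstein's photoelectric equation: KE_max = hf - φ = hc/λ - φ

Rearranging for φ:
φ = hc/λ - KE_max

Calculate photon energy:
E_photon = hc/λ = 5.7347 eV

Therefore:
φ = 5.7347 - 1.865 = 3.87 eV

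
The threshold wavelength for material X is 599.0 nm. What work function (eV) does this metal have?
2.07 eV

At the threshold wavelength, photon energy equals work function:
φ = hc/λ₀

Calculating:
φ = (6.626×10⁻³⁴ J·s)(3×10⁸ m/s) / (599.0×10⁻⁹ m)
φ = 2.07 eV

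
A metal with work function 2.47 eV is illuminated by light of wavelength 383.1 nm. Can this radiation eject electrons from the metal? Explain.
Yes

For photoemission, the photon energy must exceed the work function.

Photon energy: E = hc/λ = 3.2363 eV
Work function: φ = 2.47 eV

Since E_photon (3.2363 eV) > φ (2.47 eV), photoemission WILL occur.
The threshold wavelength is λ₀ = hc/φ = 502.0 nm.
Since 383.1 nm < 502.0 nm, the light has sufficient energy.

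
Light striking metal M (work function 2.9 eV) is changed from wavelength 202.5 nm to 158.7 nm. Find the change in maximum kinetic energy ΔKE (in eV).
1.6898 eV

Using Einstein's equation: KE_max = hc/λ - φ

For λ₁ = 202.5 nm:
KE₁ = hc/λ₁ - φ = 6.1227 - 2.9 = 3.2227 eV

For λ₂ = 158.7 nm:
KE₂ = hc/λ₂ - φ = 7.8125 - 2.9 = 4.9125 eV

Change in KE:
ΔKE = KE₂ - KE₁ = 4.9125 - 3.2227 = 1.6898 eV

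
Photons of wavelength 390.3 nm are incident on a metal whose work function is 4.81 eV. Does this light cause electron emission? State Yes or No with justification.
No

For photoemission, the photon energy must exceed the work function.

Photon energy: E = hc/λ = 3.1766 eV
Work function: φ = 4.81 eV

Since E_photon (3.1766 eV) < φ (4.81 eV), photoemission will NOT occur.
The threshold wavelength is λ₀ = hc/φ = 257.8 nm.
Since 390.3 nm > 257.8 nm, the photons lack sufficient energy.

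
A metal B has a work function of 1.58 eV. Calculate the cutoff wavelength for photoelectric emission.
784.71 nm

The threshold wavelength is when the photon energy equals the work function:
hc/λ₀ = φ

Solving for λ₀:
λ₀ = hc/φ = (6.626×10⁻³⁴ J·s)(3×10⁸ m/s) / (1.58 eV × 1.602×10⁻¹⁹ J/eV)
λ₀ = 784.71 nm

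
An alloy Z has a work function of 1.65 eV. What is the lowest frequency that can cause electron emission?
3.9897e+14 Hz

The threshold frequency is when the photon energy equals the work function:
hf₀ = φ

Solving for f₀:
f₀ = φ/h = (1.65 eV × 1.602×10⁻¹⁹ J/eV) / (6.626×10⁻³⁴ J·s)
f₀ = 3.9897e+14 Hz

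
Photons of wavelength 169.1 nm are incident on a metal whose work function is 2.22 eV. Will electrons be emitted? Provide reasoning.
Yes

For photoemission, the photon energy must exceed the work function.

Photon energy: E = hc/λ = 7.3320 eV
Work function: φ = 2.22 eV

Since E_photon (7.3320 eV) > φ (2.22 eV), photoemission WILL occur.
The threshold wavelength is λ₀ = hc/φ = 558.5 nm.
Since 169.1 nm < 558.5 nm, the light has sufficient energy.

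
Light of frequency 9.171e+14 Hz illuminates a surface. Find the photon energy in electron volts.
3.7928 eV

Using E = hf:

E = hf = (6.626×10⁻³⁴ J·s)(9.171e+14 Hz)
E = 3.7928 eV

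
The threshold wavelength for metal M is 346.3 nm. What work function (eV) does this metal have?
3.58 eV

At the threshold wavelength, photon energy equals work function:
φ = hc/λ₀

Calculating:
φ = (6.626×10⁻³⁴ J·s)(3×10⁸ m/s) / (346.3×10⁻⁹ m)
φ = 3.58 eV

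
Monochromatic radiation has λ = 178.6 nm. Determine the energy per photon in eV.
6.9420 eV

Using E = hf = hc/λ:

E = hc/λ = (6.626×10⁻³⁴ J·s)(3×10⁸ m/s) / (178.6×10⁻⁹ m)
E = 6.9420 eV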